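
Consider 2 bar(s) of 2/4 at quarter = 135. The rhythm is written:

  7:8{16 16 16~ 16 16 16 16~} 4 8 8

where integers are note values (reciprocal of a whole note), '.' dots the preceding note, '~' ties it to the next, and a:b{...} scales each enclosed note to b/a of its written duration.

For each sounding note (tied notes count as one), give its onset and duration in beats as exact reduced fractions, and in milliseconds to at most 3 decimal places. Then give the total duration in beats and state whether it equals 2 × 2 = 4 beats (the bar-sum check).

1) 0.0ms=0b +126.984ms=2/7b
2) 126.984ms=2/7b +126.984ms=2/7b
3) 253.968ms=4/7b +253.968ms=4/7b
4) 507.937ms=8/7b +126.984ms=2/7b
5) 634.921ms=10/7b +126.984ms=2/7b
6) 761.905ms=12/7b +571.429ms=9/7b
7) 1333.333ms=3b +222.222ms=1/2b
8) 1555.556ms=7/2b +222.222ms=1/2b
Σ=4b of 4 (135bpm 2/4) — PASS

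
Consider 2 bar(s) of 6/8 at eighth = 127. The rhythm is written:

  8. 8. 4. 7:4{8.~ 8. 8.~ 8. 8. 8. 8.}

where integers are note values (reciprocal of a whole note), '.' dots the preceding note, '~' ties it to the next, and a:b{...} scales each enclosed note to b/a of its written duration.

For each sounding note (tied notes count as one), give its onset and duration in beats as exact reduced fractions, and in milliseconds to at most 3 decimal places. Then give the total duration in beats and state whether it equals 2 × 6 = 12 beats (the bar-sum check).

1) 0.0ms=0b +708.661ms=3/2b
2) 708.661ms=3/2b +708.661ms=3/2b
3) 1417.323ms=3b +1417.323ms=3b
4) 2834.646ms=6b +809.899ms=12/7b
5) 3644.544ms=54/7b +809.899ms=12/7b
6) 4454.443ms=66/7b +404.949ms=6/7b
7) 4859.393ms=72/7b +404.949ms=6/7b
8) 5264.342ms=78/7b +404.949ms=6/7b
Σ=12b of 12 (127bpm 6/8) — PASS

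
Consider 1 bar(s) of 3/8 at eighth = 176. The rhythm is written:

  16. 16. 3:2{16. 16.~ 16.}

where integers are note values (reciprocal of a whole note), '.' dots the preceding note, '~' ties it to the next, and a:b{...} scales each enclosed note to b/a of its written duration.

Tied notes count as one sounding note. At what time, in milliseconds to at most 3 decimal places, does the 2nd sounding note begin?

1. 0.0ms @ 0 + 255.682ms (3/4)
2. 255.682ms @ 3/4 + 255.682ms (3/4)
3. 511.364ms @ 3/2 + 170.455ms (1/2)
4. 681.818ms @ 2 + 340.909ms (1)

note 2 onset = 3/4b = 255.682ms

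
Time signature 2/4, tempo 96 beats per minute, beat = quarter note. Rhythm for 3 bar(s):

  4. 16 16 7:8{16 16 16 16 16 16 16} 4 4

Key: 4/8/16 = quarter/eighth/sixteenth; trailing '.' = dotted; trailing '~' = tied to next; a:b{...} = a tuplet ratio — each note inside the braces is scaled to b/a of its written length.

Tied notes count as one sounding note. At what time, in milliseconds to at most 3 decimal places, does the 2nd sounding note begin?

1. 0.0ms @ 0 + 937.5ms (3/2)
2. 937.5ms @ 3/2 + 156.25ms (1/4)
3. 1093.75ms @ 7/4 + 156.25ms (1/4)
4. 1250.0ms @ 2 + 178.571ms (2/7)
5. 1428.571ms @ 16/7 + 178.571ms (2/7)
6. 1607.143ms @ 18/7 + 178.571ms (2/7)
7. 1785.714ms @ 20/7 + 178.571ms (2/7)
8. 1964.286ms @ 22/7 + 178.571ms (2/7)
9. 2142.857ms @ 24/7 + 178.571ms (2/7)
10. 2321.429ms @ 26/7 + 178.571ms (2/7)
11. 2500.0ms @ 4 + 625.0ms (1)
12. 3125.0ms @ 5 + 625.0ms (1)

note 2 onset = 3/2b = 937.5ms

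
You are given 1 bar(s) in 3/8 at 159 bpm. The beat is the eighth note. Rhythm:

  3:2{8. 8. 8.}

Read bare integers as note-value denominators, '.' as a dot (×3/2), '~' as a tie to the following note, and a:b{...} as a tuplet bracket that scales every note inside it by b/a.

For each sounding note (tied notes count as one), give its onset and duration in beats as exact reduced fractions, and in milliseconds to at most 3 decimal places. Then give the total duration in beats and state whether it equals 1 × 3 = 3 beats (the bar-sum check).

1) 0.0ms=0b +377.358ms=1b
2) 377.358ms=1b +377.358ms=1b
3) 754.717ms=2b +377.358ms=1b
Σ=3b of 3 (159bpm 3/8) — PASS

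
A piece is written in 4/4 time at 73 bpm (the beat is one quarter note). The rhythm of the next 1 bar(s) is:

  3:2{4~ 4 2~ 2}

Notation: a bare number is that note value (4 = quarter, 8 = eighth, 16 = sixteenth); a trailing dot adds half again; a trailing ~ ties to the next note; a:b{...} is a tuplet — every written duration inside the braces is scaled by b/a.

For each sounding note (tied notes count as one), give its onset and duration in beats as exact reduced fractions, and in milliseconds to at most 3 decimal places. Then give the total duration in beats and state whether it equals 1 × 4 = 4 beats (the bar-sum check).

1) 0.0ms=0b +1095.89ms=4/3b
2) 1095.89ms=4/3b +2191.781ms=8/3b
Σ=4b of 4 (73bpm 4/4) — PASS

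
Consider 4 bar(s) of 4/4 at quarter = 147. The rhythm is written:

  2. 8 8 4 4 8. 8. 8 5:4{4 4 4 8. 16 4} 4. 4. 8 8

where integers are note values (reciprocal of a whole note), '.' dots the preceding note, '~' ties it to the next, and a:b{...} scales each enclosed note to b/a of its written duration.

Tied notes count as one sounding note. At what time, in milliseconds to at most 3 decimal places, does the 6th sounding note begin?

note 6 onset = 6b = 2448.98ms

1. 0.0ms @ 0 + 1224.49ms (3)
2. 1224.49ms @ 3 + 204.082ms (1/2)
3. 1428.571ms @ 7/2 + 204.082ms (1/2)
4. 1632.653ms @ 4 + 408.163ms (1)
5. 2040.816ms @ 5 + 408.163ms (1)
6. 2448.98ms @ 6 + 306.122ms (3/4)
7. 2755.102ms @ 27/4 + 306.122ms (3/4)
8. 3061.224ms @ 15/2 + 204.082ms (1/2)
9. 3265.306ms @ 8 + 326.531ms (4/5)
10. 3591.837ms @ 44/5 + 326.531ms (4/5)
11. 3918.367ms @ 48/5 + 326.531ms (4/5)
12. 4244.898ms @ 52/5 + 244.898ms (3/5)
13. 4489.796ms @ 11 + 81.633ms (1/5)
14. 4571.429ms @ 56/5 + 326.531ms (4/5)
15. 4897.959ms @ 12 + 612.245ms (3/2)
16. 5510.204ms @ 27/2 + 612.245ms (3/2)
17. 6122.449ms @ 15 + 204.082ms (1/2)
18. 6326.531ms @ 31/2 + 204.082ms (1/2)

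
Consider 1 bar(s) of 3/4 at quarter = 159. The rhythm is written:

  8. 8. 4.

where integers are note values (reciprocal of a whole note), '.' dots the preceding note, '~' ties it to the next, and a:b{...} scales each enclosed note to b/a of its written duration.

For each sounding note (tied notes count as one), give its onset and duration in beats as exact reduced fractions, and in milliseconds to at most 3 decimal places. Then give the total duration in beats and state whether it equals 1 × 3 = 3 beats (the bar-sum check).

1) 0.0ms=0b +283.019ms=3/4b
2) 283.019ms=3/4b +283.019ms=3/4b
3) 566.038ms=3/2b +566.038ms=3/2b
Σ=3b of 3 (159bpm 3/4) — PASS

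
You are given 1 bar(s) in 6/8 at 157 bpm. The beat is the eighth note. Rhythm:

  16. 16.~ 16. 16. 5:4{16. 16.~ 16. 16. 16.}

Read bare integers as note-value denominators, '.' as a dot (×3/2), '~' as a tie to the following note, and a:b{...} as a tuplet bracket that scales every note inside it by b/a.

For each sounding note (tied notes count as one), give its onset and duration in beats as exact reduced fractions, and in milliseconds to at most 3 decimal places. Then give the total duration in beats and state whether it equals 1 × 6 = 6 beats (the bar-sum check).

1) 0.0ms=0b +286.624ms=3/4b
2) 286.624ms=3/4b +573.248ms=3/2b
3) 859.873ms=9/4b +286.624ms=3/4b
4) 1146.497ms=3b +229.299ms=3/5b
5) 1375.796ms=18/5b +458.599ms=6/5b
6) 1834.395ms=24/5b +229.299ms=3/5b
7) 2063.694ms=27/5b +229.299ms=3/5b
Σ=6b of 6 (157bpm 6/8) — PASS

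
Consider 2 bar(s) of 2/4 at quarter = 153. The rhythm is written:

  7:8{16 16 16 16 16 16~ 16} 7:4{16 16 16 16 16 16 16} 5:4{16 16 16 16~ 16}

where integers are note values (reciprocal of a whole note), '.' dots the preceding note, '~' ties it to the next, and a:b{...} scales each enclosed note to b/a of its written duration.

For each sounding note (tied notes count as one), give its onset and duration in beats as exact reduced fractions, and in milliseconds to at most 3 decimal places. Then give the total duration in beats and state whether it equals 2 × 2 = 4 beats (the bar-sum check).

1) 0.0ms=0b +112.045ms=2/7b
2) 112.045ms=2/7b +112.045ms=2/7b
3) 224.09ms=4/7b +112.045ms=2/7b
4) 336.134ms=6/7b +112.045ms=2/7b
5) 448.179ms=8/7b +112.045ms=2/7b
6) 560.224ms=10/7b +224.09ms=4/7b
7) 784.314ms=2b +56.022ms=1/7b
8) 840.336ms=15/7b +56.022ms=1/7b
9) 896.359ms=16/7b +56.022ms=1/7b
10) 952.381ms=17/7b +56.022ms=1/7b
11) 1008.403ms=18/7b +56.022ms=1/7b
12) 1064.426ms=19/7b +56.022ms=1/7b
13) 1120.448ms=20/7b +56.022ms=1/7b
14) 1176.471ms=3b +78.431ms=1/5b
15) 1254.902ms=16/5b +78.431ms=1/5b
16) 1333.333ms=17/5b +78.431ms=1/5b
17) 1411.765ms=18/5b +156.863ms=2/5b
Σ=4b of 4 (153bpm 2/4) — PASS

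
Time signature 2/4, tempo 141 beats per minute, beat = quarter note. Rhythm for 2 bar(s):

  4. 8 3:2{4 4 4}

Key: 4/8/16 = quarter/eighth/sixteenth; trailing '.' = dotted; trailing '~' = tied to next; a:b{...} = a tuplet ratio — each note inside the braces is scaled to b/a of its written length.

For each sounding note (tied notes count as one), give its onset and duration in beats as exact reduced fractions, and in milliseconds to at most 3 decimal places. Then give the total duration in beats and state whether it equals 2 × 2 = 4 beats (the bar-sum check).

1) 0.0ms=0b +638.298ms=3/2b
2) 638.298ms=3/2b +212.766ms=1/2b
3) 851.064ms=2b +283.688ms=2/3b
4) 1134.752ms=8/3b +283.688ms=2/3b
5) 1418.44ms=10/3b +283.688ms=2/3b
Σ=4b of 4 (141bpm 2/4) — PASS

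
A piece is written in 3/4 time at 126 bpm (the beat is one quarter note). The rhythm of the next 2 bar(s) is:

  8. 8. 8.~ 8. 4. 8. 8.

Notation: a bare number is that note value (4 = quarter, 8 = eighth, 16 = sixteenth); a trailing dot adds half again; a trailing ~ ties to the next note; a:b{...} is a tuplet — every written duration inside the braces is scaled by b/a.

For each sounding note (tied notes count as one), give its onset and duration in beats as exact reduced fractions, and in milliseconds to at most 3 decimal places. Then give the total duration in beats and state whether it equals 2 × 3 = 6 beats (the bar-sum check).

1) 0.0ms=0b +357.143ms=3/4b
2) 357.143ms=3/4b +357.143ms=3/4b
3) 714.286ms=3/2b +714.286ms=3/2b
4) 1428.571ms=3b +714.286ms=3/2b
5) 2142.857ms=9/2b +357.143ms=3/4b
6) 2500.0ms=21/4b +357.143ms=3/4b
Σ=6b of 6 (126bpm 3/4) — PASS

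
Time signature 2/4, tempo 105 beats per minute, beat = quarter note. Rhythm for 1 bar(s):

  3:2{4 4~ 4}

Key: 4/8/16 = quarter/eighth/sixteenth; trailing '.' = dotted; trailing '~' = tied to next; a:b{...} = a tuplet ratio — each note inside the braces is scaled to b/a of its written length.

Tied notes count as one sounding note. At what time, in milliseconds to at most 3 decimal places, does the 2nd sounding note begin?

1. 0.0ms @ 0 + 380.952ms (2/3)
2. 380.952ms @ 2/3 + 761.905ms (4/3)

note 2 onset = 2/3b = 380.952ms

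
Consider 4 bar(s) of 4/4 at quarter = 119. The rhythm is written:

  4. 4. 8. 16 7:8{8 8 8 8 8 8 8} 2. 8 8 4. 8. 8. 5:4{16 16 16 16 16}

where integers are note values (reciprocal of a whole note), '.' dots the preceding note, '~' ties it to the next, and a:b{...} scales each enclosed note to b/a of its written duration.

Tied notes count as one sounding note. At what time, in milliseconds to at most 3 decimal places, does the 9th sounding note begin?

1. 0.0ms @ 0 + 756.303ms (3/2)
2. 756.303ms @ 3/2 + 756.303ms (3/2)
3. 1512.605ms @ 3 + 378.151ms (3/4)
4. 1890.756ms @ 15/4 + 126.05ms (1/4)
5. 2016.807ms @ 4 + 288.115ms (4/7)
6. 2304.922ms @ 32/7 + 288.115ms (4/7)
7. 2593.037ms @ 36/7 + 288.115ms (4/7)
8. 2881.152ms @ 40/7 + 288.115ms (4/7)
9. 3169.268ms @ 44/7 + 288.115ms (4/7)
10. 3457.383ms @ 48/7 + 288.115ms (4/7)
11. 3745.498ms @ 52/7 + 288.115ms (4/7)
12. 4033.613ms @ 8 + 1512.605ms (3)
13. 5546.218ms @ 11 + 252.101ms (1/2)
14. 5798.319ms @ 23/2 + 252.101ms (1/2)
15. 6050.42ms @ 12 + 756.303ms (3/2)
16. 6806.723ms @ 27/2 + 378.151ms (3/4)
17. 7184.874ms @ 57/4 + 378.151ms (3/4)
18. 7563.025ms @ 15 + 100.84ms (1/5)
19. 7663.866ms @ 76/5 + 100.84ms (1/5)
20. 7764.706ms @ 77/5 + 100.84ms (1/5)
21. 7865.546ms @ 78/5 + 100.84ms (1/5)
22. 7966.387ms @ 79/5 + 100.84ms (1/5)

note 9 onset = 44/7b = 3169.268ms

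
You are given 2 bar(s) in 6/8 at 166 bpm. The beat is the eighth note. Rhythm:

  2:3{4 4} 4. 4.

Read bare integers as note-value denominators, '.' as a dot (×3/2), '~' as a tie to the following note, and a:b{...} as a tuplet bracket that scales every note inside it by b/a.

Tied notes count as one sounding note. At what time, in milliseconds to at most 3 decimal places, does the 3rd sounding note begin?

note 3 onset = 6b = 2168.675ms

1. 0.0ms @ 0 + 1084.337ms (3)
2. 1084.337ms @ 3 + 1084.337ms (3)
3. 2168.675ms @ 6 + 1084.337ms (3)
4. 3253.012ms @ 9 + 1084.337ms (3)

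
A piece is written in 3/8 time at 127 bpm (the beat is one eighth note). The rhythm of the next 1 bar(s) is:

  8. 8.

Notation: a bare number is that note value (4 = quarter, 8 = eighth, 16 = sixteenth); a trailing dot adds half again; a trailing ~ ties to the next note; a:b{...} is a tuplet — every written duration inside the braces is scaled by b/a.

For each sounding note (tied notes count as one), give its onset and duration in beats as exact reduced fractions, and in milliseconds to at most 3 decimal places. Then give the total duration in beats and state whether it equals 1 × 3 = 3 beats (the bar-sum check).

1) 0.0ms=0b +708.661ms=3/2b
2) 708.661ms=3/2b +708.661ms=3/2b
Σ=3b of 3 (127bpm 3/8) — PASS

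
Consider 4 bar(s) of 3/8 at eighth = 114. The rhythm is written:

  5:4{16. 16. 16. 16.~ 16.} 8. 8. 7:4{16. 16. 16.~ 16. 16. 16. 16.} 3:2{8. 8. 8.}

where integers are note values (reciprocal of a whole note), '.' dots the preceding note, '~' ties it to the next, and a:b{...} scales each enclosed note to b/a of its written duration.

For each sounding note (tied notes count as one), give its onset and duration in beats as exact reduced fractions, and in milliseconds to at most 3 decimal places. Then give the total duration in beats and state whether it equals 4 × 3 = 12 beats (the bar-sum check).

1) 0.0ms=0b +315.789ms=3/5b
2) 315.789ms=3/5b +315.789ms=3/5b
3) 631.579ms=6/5b +315.789ms=3/5b
4) 947.368ms=9/5b +631.579ms=6/5b
5) 1578.947ms=3b +789.474ms=3/2b
6) 2368.421ms=9/2b +789.474ms=3/2b
7) 3157.895ms=6b +225.564ms=3/7b
8) 3383.459ms=45/7b +225.564ms=3/7b
9) 3609.023ms=48/7b +451.128ms=6/7b
10) 4060.15ms=54/7b +225.564ms=3/7b
11) 4285.714ms=57/7b +225.564ms=3/7b
12) 4511.278ms=60/7b +225.564ms=3/7b
13) 4736.842ms=9b +526.316ms=1b
14) 5263.158ms=10b +526.316ms=1b
15) 5789.474ms=11b +526.316ms=1b
Σ=12b of 12 (114bpm 3/8) — PASS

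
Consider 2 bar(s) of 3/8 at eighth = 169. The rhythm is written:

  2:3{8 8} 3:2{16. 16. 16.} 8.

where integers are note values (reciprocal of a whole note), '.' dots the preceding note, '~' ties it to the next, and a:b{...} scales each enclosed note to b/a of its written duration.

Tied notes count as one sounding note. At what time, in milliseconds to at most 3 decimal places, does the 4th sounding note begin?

note 4 onset = 7/2b = 1242.604ms

1. 0.0ms @ 0 + 532.544ms (3/2)
2. 532.544ms @ 3/2 + 532.544ms (3/2)
3. 1065.089ms @ 3 + 177.515ms (1/2)
4. 1242.604ms @ 7/2 + 177.515ms (1/2)
5. 1420.118ms @ 4 + 177.515ms (1/2)
6. 1597.633ms @ 9/2 + 532.544ms (3/2)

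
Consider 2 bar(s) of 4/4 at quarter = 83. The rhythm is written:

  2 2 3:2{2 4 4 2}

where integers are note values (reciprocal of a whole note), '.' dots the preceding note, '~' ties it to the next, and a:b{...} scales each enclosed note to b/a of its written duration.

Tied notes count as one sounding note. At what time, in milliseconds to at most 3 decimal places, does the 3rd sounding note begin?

1. 0.0ms @ 0 + 1445.783ms (2)
2. 1445.783ms @ 2 + 1445.783ms (2)
3. 2891.566ms @ 4 + 963.855ms (4/3)
4. 3855.422ms @ 16/3 + 481.928ms (2/3)
5. 4337.349ms @ 6 + 481.928ms (2/3)
6. 4819.277ms @ 20/3 + 963.855ms (4/3)

note 3 onset = 4b = 2891.566ms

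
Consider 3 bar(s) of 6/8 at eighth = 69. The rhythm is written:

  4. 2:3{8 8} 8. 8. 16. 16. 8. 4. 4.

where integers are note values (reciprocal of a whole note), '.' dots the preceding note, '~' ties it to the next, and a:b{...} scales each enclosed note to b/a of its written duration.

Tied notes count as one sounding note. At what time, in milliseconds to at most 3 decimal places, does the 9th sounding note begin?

1. 0.0ms @ 0 + 2608.696ms (3)
2. 2608.696ms @ 3 + 1304.348ms (3/2)
3. 3913.043ms @ 9/2 + 1304.348ms (3/2)
4. 5217.391ms @ 6 + 1304.348ms (3/2)
5. 6521.739ms @ 15/2 + 1304.348ms (3/2)
6. 7826.087ms @ 9 + 652.174ms (3/4)
7. 8478.261ms @ 39/4 + 652.174ms (3/4)
8. 9130.435ms @ 21/2 + 1304.348ms (3/2)
9. 10434.783ms @ 12 + 2608.696ms (3)
10. 13043.478ms @ 15 + 2608.696ms (3)

note 9 onset = 12b = 10434.783ms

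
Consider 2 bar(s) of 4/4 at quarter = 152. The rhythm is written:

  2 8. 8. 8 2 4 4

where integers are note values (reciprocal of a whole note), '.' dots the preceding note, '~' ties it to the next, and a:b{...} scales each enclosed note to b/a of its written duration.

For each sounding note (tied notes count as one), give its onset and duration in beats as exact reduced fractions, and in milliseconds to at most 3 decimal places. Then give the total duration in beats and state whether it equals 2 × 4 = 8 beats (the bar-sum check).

1) 0.0ms=0b +789.474ms=2b
2) 789.474ms=2b +296.053ms=3/4b
3) 1085.526ms=11/4b +296.053ms=3/4b
4) 1381.579ms=7/2b +197.368ms=1/2b
5) 1578.947ms=4b +789.474ms=2b
6) 2368.421ms=6b +394.737ms=1b
7) 2763.158ms=7b +394.737ms=1b
Σ=8b of 8 (152bpm 4/4) — PASS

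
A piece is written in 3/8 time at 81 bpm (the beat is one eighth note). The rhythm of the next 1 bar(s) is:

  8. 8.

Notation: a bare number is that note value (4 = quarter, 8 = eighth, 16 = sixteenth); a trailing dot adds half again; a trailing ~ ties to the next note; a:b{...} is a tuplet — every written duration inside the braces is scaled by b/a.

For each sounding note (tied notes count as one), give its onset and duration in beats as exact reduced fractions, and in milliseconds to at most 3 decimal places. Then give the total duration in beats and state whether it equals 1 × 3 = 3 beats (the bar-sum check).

1) 0.0ms=0b +1111.111ms=3/2b
2) 1111.111ms=3/2b +1111.111ms=3/2b
Σ=3b of 3 (81bpm 3/8) — PASS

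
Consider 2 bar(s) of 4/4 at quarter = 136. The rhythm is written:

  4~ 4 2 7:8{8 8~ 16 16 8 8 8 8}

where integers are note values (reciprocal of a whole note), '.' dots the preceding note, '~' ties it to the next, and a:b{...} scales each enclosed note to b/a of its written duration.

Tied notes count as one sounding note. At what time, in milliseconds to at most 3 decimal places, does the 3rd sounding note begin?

1. 0.0ms @ 0 + 882.353ms (2)
2. 882.353ms @ 2 + 882.353ms (2)
3. 1764.706ms @ 4 + 252.101ms (4/7)
4. 2016.807ms @ 32/7 + 378.151ms (6/7)
5. 2394.958ms @ 38/7 + 126.05ms (2/7)
6. 2521.008ms @ 40/7 + 252.101ms (4/7)
7. 2773.109ms @ 44/7 + 252.101ms (4/7)
8. 3025.21ms @ 48/7 + 252.101ms (4/7)
9. 3277.311ms @ 52/7 + 252.101ms (4/7)

note 3 onset = 4b = 1764.706ms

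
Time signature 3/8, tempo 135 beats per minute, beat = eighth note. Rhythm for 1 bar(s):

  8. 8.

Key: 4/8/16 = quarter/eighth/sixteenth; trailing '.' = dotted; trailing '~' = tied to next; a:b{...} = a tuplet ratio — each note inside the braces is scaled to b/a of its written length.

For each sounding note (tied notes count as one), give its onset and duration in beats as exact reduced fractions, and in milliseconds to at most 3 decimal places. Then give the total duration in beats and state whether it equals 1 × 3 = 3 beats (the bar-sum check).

1) 0.0ms=0b +666.667ms=3/2b
2) 666.667ms=3/2b +666.667ms=3/2b
Σ=3b of 3 (135bpm 3/8) — PASS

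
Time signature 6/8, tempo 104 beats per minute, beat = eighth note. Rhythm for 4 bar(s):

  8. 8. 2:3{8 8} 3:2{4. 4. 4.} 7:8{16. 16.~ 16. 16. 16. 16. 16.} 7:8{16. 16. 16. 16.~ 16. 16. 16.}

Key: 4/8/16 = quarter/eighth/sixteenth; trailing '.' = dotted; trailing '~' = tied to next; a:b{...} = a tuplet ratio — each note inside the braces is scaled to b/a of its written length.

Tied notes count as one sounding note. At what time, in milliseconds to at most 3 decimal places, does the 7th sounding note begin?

1. 0.0ms @ 0 + 865.385ms (3/2)
2. 865.385ms @ 3/2 + 865.385ms (3/2)
3. 1730.769ms @ 3 + 865.385ms (3/2)
4. 2596.154ms @ 9/2 + 865.385ms (3/2)
5. 3461.538ms @ 6 + 1153.846ms (2)
6. 4615.385ms @ 8 + 1153.846ms (2)
7. 5769.231ms @ 10 + 1153.846ms (2)
8. 6923.077ms @ 12 + 494.505ms (6/7)
9. 7417.582ms @ 90/7 + 989.011ms (12/7)
10. 8406.593ms @ 102/7 + 494.505ms (6/7)
11. 8901.099ms @ 108/7 + 494.505ms (6/7)
12. 9395.604ms @ 114/7 + 494.505ms (6/7)
13. 9890.11ms @ 120/7 + 494.505ms (6/7)
14. 10384.615ms @ 18 + 494.505ms (6/7)
15. 10879.121ms @ 132/7 + 494.505ms (6/7)
16. 11373.626ms @ 138/7 + 494.505ms (6/7)
17. 11868.132ms @ 144/7 + 989.011ms (12/7)
18. 12857.143ms @ 156/7 + 494.505ms (6/7)
19. 13351.648ms @ 162/7 + 494.505ms (6/7)

note 7 onset = 10b = 5769.231ms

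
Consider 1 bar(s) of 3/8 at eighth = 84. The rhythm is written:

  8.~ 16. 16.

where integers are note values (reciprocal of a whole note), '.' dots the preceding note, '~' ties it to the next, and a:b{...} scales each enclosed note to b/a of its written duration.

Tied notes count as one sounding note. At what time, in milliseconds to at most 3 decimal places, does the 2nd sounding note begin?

note 2 onset = 9/4b = 1607.143ms

1. 0.0ms @ 0 + 1607.143ms (9/4)
2. 1607.143ms @ 9/4 + 535.714ms (3/4)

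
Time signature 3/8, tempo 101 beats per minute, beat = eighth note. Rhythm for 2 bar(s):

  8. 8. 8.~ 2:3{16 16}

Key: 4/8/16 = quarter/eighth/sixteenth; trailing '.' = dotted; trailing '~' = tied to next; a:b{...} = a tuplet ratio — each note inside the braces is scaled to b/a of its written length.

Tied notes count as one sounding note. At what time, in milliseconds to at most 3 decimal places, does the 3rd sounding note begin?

1. 0.0ms @ 0 + 891.089ms (3/2)
2. 891.089ms @ 3/2 + 891.089ms (3/2)
3. 1782.178ms @ 3 + 1336.634ms (9/4)
4. 3118.812ms @ 21/4 + 445.545ms (3/4)

note 3 onset = 3b = 1782.178ms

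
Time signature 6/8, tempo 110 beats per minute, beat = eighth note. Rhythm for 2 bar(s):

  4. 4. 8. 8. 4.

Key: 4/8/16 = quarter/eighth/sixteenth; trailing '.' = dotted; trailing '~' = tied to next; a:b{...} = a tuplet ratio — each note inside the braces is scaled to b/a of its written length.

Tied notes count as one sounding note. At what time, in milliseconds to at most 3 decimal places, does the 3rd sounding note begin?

1. 0.0ms @ 0 + 1636.364ms (3)
2. 1636.364ms @ 3 + 1636.364ms (3)
3. 3272.727ms @ 6 + 818.182ms (3/2)
4. 4090.909ms @ 15/2 + 818.182ms (3/2)
5. 4909.091ms @ 9 + 1636.364ms (3)

note 3 onset = 6b = 3272.727ms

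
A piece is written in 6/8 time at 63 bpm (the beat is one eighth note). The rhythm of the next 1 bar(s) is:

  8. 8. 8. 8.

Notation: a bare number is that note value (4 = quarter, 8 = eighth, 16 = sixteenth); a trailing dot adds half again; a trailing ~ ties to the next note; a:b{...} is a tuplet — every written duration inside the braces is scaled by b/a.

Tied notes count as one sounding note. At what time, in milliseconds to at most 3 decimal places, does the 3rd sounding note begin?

1. 0.0ms @ 0 + 1428.571ms (3/2)
2. 1428.571ms @ 3/2 + 1428.571ms (3/2)
3. 2857.143ms @ 3 + 1428.571ms (3/2)
4. 4285.714ms @ 9/2 + 1428.571ms (3/2)

note 3 onset = 3b = 2857.143ms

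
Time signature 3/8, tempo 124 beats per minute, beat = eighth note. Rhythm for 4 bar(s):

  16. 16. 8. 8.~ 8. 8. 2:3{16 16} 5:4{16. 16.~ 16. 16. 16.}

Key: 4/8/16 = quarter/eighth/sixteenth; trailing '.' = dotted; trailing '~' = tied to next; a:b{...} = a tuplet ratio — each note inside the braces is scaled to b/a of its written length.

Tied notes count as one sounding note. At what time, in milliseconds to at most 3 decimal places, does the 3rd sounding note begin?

1. 0.0ms @ 0 + 362.903ms (3/4)
2. 362.903ms @ 3/4 + 362.903ms (3/4)
3. 725.806ms @ 3/2 + 725.806ms (3/2)
4. 1451.613ms @ 3 + 1451.613ms (3)
5. 2903.226ms @ 6 + 725.806ms (3/2)
6. 3629.032ms @ 15/2 + 362.903ms (3/4)
7. 3991.935ms @ 33/4 + 362.903ms (3/4)
8. 4354.839ms @ 9 + 290.323ms (3/5)
9. 4645.161ms @ 48/5 + 580.645ms (6/5)
10. 5225.806ms @ 54/5 + 290.323ms (3/5)
11. 5516.129ms @ 57/5 + 290.323ms (3/5)

note 3 onset = 3/2b = 725.806ms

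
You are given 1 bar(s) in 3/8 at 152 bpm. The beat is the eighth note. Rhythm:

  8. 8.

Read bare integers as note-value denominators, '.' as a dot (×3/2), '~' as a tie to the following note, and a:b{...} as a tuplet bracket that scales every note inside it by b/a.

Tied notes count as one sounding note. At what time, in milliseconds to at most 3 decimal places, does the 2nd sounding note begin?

1. 0.0ms @ 0 + 592.105ms (3/2)
2. 592.105ms @ 3/2 + 592.105ms (3/2)

note 2 onset = 3/2b = 592.105ms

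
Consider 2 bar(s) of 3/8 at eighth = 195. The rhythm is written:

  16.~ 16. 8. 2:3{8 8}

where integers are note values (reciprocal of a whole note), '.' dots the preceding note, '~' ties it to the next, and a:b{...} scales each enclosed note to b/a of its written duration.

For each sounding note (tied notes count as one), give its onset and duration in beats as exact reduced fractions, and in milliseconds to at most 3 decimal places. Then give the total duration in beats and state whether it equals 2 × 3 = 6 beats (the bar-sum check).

1) 0.0ms=0b +461.538ms=3/2b
2) 461.538ms=3/2b +461.538ms=3/2b
3) 923.077ms=3b +461.538ms=3/2b
4) 1384.615ms=9/2b +461.538ms=3/2b
Σ=6b of 6 (195bpm 3/8) — PASS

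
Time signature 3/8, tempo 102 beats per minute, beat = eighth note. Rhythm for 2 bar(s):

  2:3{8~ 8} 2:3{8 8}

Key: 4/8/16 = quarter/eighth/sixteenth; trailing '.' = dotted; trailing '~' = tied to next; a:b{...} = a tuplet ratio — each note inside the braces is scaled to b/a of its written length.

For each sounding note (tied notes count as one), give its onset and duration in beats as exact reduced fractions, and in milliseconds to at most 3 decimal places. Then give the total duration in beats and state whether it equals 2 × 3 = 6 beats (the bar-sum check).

1) 0.0ms=0b +1764.706ms=3b
2) 1764.706ms=3b +882.353ms=3/2b
3) 2647.059ms=9/2b +882.353ms=3/2b
Σ=6b of 6 (102bpm 3/8) — PASS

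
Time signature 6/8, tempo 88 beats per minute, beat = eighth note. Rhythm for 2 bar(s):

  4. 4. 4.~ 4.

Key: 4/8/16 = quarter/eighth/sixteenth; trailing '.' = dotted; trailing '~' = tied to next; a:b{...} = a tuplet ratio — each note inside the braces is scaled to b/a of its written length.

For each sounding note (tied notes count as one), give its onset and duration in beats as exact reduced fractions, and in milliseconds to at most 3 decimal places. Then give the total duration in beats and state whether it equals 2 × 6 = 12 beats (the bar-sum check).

1) 0.0ms=0b +2045.455ms=3b
2) 2045.455ms=3b +2045.455ms=3b
3) 4090.909ms=6b +4090.909ms=6b
Σ=12b of 12 (88bpm 6/8) — PASS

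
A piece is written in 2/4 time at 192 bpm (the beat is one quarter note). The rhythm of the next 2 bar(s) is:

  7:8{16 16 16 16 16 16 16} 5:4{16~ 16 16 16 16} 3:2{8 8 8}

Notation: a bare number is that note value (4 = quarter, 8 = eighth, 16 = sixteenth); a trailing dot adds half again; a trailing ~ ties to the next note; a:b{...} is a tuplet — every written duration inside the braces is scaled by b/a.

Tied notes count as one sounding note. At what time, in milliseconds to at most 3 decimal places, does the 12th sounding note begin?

note 12 onset = 3b = 937.5ms

1. 0.0ms @ 0 + 89.286ms (2/7)
2. 89.286ms @ 2/7 + 89.286ms (2/7)
3. 178.571ms @ 4/7 + 89.286ms (2/7)
4. 267.857ms @ 6/7 + 89.286ms (2/7)
5. 357.143ms @ 8/7 + 89.286ms (2/7)
6. 446.429ms @ 10/7 + 89.286ms (2/7)
7. 535.714ms @ 12/7 + 89.286ms (2/7)
8. 625.0ms @ 2 + 125.0ms (2/5)
9. 750.0ms @ 12/5 + 62.5ms (1/5)
10. 812.5ms @ 13/5 + 62.5ms (1/5)
11. 875.0ms @ 14/5 + 62.5ms (1/5)
12. 937.5ms @ 3 + 104.167ms (1/3)
13. 1041.667ms @ 10/3 + 104.167ms (1/3)
14. 1145.833ms @ 11/3 + 104.167ms (1/3)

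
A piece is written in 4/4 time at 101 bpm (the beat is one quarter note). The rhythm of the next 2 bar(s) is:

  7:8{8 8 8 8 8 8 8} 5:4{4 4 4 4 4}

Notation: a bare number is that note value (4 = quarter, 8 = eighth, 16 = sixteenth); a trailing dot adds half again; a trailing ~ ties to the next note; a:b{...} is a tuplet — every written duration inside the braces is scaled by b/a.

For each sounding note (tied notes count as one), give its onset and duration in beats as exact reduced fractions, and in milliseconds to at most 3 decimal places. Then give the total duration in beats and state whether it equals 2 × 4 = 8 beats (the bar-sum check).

1) 0.0ms=0b +339.463ms=4/7b
2) 339.463ms=4/7b +339.463ms=4/7b
3) 678.925ms=8/7b +339.463ms=4/7b
4) 1018.388ms=12/7b +339.463ms=4/7b
5) 1357.85ms=16/7b +339.463ms=4/7b
6) 1697.313ms=20/7b +339.463ms=4/7b
7) 2036.775ms=24/7b +339.463ms=4/7b
8) 2376.238ms=4b +475.248ms=4/5b
9) 2851.485ms=24/5b +475.248ms=4/5b
10) 3326.733ms=28/5b +475.248ms=4/5b
11) 3801.98ms=32/5b +475.248ms=4/5b
12) 4277.228ms=36/5b +475.248ms=4/5b
Σ=8b of 8 (101bpm 4/4) — PASS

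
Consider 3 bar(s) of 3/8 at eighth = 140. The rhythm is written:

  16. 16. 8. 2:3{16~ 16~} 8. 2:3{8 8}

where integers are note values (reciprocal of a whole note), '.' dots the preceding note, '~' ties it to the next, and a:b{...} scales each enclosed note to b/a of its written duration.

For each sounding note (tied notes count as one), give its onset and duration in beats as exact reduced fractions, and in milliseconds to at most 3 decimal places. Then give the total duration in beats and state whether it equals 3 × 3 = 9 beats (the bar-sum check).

1) 0.0ms=0b +321.429ms=3/4b
2) 321.429ms=3/4b +321.429ms=3/4b
3) 642.857ms=3/2b +642.857ms=3/2b
4) 1285.714ms=3b +1285.714ms=3b
5) 2571.429ms=6b +642.857ms=3/2b
6) 3214.286ms=15/2b +642.857ms=3/2b
Σ=9b of 9 (140bpm 3/8) — PASS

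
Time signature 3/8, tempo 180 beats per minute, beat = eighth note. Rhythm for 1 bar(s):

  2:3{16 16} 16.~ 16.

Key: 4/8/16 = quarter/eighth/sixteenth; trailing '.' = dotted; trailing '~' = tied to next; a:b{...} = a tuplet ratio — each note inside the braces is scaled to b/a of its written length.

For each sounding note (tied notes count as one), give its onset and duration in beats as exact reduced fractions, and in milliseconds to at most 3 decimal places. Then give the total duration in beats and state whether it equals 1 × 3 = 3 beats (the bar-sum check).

1) 0.0ms=0b +250.0ms=3/4b
2) 250.0ms=3/4b +250.0ms=3/4b
3) 500.0ms=3/2b +500.0ms=3/2b
Σ=3b of 3 (180bpm 3/8) — PASS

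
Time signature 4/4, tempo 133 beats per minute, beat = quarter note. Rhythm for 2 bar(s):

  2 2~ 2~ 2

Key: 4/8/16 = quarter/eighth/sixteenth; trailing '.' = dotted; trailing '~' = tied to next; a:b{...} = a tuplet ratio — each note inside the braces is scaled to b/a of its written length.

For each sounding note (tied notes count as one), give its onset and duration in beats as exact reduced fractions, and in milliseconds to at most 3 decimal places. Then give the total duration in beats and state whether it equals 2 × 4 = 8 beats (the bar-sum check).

1) 0.0ms=0b +902.256ms=2b
2) 902.256ms=2b +2706.767ms=6b
Σ=8b of 8 (133bpm 4/4) — PASS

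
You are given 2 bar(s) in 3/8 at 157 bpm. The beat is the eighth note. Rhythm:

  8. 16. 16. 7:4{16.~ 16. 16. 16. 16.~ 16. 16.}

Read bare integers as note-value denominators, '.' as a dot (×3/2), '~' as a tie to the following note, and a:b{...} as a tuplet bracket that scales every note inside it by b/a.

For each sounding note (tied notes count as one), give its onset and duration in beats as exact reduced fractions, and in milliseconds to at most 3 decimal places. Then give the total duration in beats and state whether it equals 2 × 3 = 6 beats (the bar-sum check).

1) 0.0ms=0b +573.248ms=3/2b
2) 573.248ms=3/2b +286.624ms=3/4b
3) 859.873ms=9/4b +286.624ms=3/4b
4) 1146.497ms=3b +327.571ms=6/7b
5) 1474.067ms=27/7b +163.785ms=3/7b
6) 1637.853ms=30/7b +163.785ms=3/7b
7) 1801.638ms=33/7b +327.571ms=6/7b
8) 2129.208ms=39/7b +163.785ms=3/7b
Σ=6b of 6 (157bpm 3/8) — PASS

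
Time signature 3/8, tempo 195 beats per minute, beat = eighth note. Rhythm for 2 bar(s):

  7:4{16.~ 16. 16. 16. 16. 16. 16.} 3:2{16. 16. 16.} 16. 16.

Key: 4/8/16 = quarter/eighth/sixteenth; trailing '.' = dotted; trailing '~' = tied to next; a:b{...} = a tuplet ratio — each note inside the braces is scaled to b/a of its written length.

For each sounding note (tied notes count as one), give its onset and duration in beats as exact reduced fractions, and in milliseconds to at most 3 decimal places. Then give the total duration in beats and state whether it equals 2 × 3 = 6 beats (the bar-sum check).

1) 0.0ms=0b +263.736ms=6/7b
2) 263.736ms=6/7b +131.868ms=3/7b
3) 395.604ms=9/7b +131.868ms=3/7b
4) 527.473ms=12/7b +131.868ms=3/7b
5) 659.341ms=15/7b +131.868ms=3/7b
6) 791.209ms=18/7b +131.868ms=3/7b
7) 923.077ms=3b +153.846ms=1/2b
8) 1076.923ms=7/2b +153.846ms=1/2b
9) 1230.769ms=4b +153.846ms=1/2b
10) 1384.615ms=9/2b +230.769ms=3/4b
11) 1615.385ms=21/4b +230.769ms=3/4b
Σ=6b of 6 (195bpm 3/8) — PASS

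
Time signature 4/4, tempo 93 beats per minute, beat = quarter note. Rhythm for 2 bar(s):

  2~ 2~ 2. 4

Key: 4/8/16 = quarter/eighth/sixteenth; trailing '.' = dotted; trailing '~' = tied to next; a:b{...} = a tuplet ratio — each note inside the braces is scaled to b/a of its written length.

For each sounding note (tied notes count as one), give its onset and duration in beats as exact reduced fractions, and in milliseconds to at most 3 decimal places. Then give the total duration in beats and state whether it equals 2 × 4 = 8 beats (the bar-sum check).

1) 0.0ms=0b +4516.129ms=7b
2) 4516.129ms=7b +645.161ms=1b
Σ=8b of 8 (93bpm 4/4) — PASS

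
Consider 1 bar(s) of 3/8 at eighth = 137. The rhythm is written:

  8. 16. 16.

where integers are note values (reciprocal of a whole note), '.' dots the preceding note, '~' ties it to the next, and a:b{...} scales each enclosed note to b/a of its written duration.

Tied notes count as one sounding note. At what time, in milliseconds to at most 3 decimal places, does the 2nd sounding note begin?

1. 0.0ms @ 0 + 656.934ms (3/2)
2. 656.934ms @ 3/2 + 328.467ms (3/4)
3. 985.401ms @ 9/4 + 328.467ms (3/4)

note 2 onset = 3/2b = 656.934ms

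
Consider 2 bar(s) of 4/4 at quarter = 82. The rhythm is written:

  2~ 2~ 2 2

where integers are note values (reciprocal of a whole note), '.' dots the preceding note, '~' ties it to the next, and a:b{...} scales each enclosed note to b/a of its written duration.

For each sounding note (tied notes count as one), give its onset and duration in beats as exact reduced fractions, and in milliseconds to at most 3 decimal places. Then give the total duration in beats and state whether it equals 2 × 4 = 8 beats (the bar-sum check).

1) 0.0ms=0b +4390.244ms=6b
2) 4390.244ms=6b +1463.415ms=2b
Σ=8b of 8 (82bpm 4/4) — PASS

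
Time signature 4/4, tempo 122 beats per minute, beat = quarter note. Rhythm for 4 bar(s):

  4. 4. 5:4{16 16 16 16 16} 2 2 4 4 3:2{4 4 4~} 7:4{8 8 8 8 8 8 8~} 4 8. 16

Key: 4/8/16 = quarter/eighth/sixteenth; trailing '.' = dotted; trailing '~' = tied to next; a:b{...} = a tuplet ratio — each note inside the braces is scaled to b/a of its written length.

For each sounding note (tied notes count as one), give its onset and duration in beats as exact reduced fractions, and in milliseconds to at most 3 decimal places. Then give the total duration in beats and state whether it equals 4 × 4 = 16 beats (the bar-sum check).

1) 0.0ms=0b +737.705ms=3/2b
2) 737.705ms=3/2b +737.705ms=3/2b
3) 1475.41ms=3b +98.361ms=1/5b
4) 1573.77ms=16/5b +98.361ms=1/5b
5) 1672.131ms=17/5b +98.361ms=1/5b
6) 1770.492ms=18/5b +98.361ms=1/5b
7) 1868.852ms=19/5b +98.361ms=1/5b
8) 1967.213ms=4b +983.607ms=2b
9) 2950.82ms=6b +983.607ms=2b
10) 3934.426ms=8b +491.803ms=1b
11) 4426.23ms=9b +491.803ms=1b
12) 4918.033ms=10b +327.869ms=2/3b
13) 5245.902ms=32/3b +327.869ms=2/3b
14) 5573.77ms=34/3b +468.384ms=20/21b
15) 6042.155ms=86/7b +140.515ms=2/7b
16) 6182.67ms=88/7b +140.515ms=2/7b
17) 6323.185ms=90/7b +140.515ms=2/7b
18) 6463.7ms=92/7b +140.515ms=2/7b
19) 6604.215ms=94/7b +140.515ms=2/7b
20) 6744.731ms=96/7b +632.319ms=9/7b
21) 7377.049ms=15b +368.852ms=3/4b
22) 7745.902ms=63/4b +122.951ms=1/4b
Σ=16b of 16 (122bpm 4/4) — PASS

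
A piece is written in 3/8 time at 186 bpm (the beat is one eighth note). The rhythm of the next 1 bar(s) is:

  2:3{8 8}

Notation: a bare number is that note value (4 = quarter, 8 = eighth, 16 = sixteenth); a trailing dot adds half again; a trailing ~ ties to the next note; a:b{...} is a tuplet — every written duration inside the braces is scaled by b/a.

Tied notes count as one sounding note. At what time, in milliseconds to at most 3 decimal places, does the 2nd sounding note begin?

note 2 onset = 3/2b = 483.871ms

1. 0.0ms @ 0 + 483.871ms (3/2)
2. 483.871ms @ 3/2 + 483.871ms (3/2)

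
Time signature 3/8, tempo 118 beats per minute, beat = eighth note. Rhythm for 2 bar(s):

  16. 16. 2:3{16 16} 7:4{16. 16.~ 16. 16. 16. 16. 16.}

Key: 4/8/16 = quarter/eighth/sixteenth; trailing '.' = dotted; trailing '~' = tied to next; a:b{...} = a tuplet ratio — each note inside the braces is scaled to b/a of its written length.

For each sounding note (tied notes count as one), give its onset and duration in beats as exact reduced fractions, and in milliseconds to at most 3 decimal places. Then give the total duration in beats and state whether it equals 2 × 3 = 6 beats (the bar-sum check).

1) 0.0ms=0b +381.356ms=3/4b
2) 381.356ms=3/4b +381.356ms=3/4b
3) 762.712ms=3/2b +381.356ms=3/4b
4) 1144.068ms=9/4b +381.356ms=3/4b
5) 1525.424ms=3b +217.918ms=3/7b
6) 1743.341ms=24/7b +435.835ms=6/7b
7) 2179.177ms=30/7b +217.918ms=3/7b
8) 2397.094ms=33/7b +217.918ms=3/7b
9) 2615.012ms=36/7b +217.918ms=3/7b
10) 2832.93ms=39/7b +217.918ms=3/7b
Σ=6b of 6 (118bpm 3/8) — PASS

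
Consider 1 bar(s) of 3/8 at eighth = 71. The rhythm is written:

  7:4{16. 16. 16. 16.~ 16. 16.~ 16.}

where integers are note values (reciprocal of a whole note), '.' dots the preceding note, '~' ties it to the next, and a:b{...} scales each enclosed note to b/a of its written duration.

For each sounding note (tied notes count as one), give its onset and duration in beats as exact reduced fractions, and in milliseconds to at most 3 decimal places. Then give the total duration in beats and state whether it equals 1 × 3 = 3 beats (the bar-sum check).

1) 0.0ms=0b +362.173ms=3/7b
2) 362.173ms=3/7b +362.173ms=3/7b
3) 724.346ms=6/7b +362.173ms=3/7b
4) 1086.519ms=9/7b +724.346ms=6/7b
5) 1810.865ms=15/7b +724.346ms=6/7b
Σ=3b of 3 (71bpm 3/8) — PASS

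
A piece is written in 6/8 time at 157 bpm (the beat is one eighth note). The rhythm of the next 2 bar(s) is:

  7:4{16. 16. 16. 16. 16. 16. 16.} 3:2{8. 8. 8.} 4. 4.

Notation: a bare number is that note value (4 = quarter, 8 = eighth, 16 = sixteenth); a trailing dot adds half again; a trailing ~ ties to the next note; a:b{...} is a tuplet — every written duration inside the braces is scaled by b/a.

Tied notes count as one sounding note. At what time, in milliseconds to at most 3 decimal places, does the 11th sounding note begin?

note 11 onset = 6b = 2292.994ms

1. 0.0ms @ 0 + 163.785ms (3/7)
2. 163.785ms @ 3/7 + 163.785ms (3/7)
3. 327.571ms @ 6/7 + 163.785ms (3/7)
4. 491.356ms @ 9/7 + 163.785ms (3/7)
5. 655.141ms @ 12/7 + 163.785ms (3/7)
6. 818.926ms @ 15/7 + 163.785ms (3/7)
7. 982.712ms @ 18/7 + 163.785ms (3/7)
8. 1146.497ms @ 3 + 382.166ms (1)
9. 1528.662ms @ 4 + 382.166ms (1)
10. 1910.828ms @ 5 + 382.166ms (1)
11. 2292.994ms @ 6 + 1146.497ms (3)
12. 3439.49ms @ 9 + 1146.497ms (3)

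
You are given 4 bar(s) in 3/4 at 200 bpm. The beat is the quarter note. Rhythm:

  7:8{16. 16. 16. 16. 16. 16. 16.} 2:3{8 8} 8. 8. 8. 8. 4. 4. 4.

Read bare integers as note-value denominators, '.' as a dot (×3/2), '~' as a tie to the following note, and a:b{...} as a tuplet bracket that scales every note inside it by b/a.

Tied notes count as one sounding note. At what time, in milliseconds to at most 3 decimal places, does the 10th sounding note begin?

1. 0.0ms @ 0 + 128.571ms (3/7)
2. 128.571ms @ 3/7 + 128.571ms (3/7)
3. 257.143ms @ 6/7 + 128.571ms (3/7)
4. 385.714ms @ 9/7 + 128.571ms (3/7)
5. 514.286ms @ 12/7 + 128.571ms (3/7)
6. 642.857ms @ 15/7 + 128.571ms (3/7)
7. 771.429ms @ 18/7 + 128.571ms (3/7)
8. 900.0ms @ 3 + 225.0ms (3/4)
9. 1125.0ms @ 15/4 + 225.0ms (3/4)
10. 1350.0ms @ 9/2 + 225.0ms (3/4)
11. 1575.0ms @ 21/4 + 225.0ms (3/4)
12. 1800.0ms @ 6 + 225.0ms (3/4)
13. 2025.0ms @ 27/4 + 225.0ms (3/4)
14. 2250.0ms @ 15/2 + 450.0ms (3/2)
15. 2700.0ms @ 9 + 450.0ms (3/2)
16. 3150.0ms @ 21/2 + 450.0ms (3/2)

note 10 onset = 9/2b = 1350.0ms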